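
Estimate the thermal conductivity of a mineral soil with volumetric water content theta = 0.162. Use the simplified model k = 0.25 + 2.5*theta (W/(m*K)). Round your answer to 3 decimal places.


Step 1: k = 0.25 + 2.5 * theta
Step 2: k = 0.25 + 2.5 * 0.162
Step 3: k = 0.25 + 0.405
Step 4: k = 0.655 W/(m*K)

0.655


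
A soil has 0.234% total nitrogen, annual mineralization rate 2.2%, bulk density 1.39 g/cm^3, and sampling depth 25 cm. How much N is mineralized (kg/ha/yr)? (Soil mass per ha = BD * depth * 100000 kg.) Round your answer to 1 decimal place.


Step 1: Soil mass per ha = BD * depth * 100000 = 1.39 * 25 * 100000 = 3475000 kg
Step 2: Total N pool = soil mass * N%/100 = 3475000 * 0.234/100 = 8131.5 kg/ha
Step 3: N mineralized = N pool * rate%/100 = 8131.5 * 2.2/100 = 178.9 kg/ha/yr

178.9


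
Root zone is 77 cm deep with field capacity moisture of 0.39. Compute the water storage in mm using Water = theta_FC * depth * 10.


Step 1: Water (mm) = theta_FC * depth (cm) * 10
Step 2: Water = 0.39 * 77 * 10
Step 3: Water = 300.3 mm

300.3


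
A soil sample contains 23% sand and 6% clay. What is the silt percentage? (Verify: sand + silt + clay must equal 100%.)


Step 1: sand + silt + clay = 100%
Step 2: silt = 100 - sand - clay
Step 3: silt = 100 - 23 - 6
Step 4: silt = 71%

71


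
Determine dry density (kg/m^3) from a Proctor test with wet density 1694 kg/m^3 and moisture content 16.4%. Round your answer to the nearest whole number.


Step 1: Dry density = wet density / (1 + w/100)
Step 2: Dry density = 1694 / (1 + 16.4/100)
Step 3: Dry density = 1694 / 1.164
Step 4: Dry density = 1455 kg/m^3

1455


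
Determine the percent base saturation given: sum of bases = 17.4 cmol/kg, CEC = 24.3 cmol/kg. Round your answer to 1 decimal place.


Step 1: BS = 100 * (sum of bases) / CEC
Step 2: BS = 100 * 17.4 / 24.3
Step 3: BS = 71.6%

71.6


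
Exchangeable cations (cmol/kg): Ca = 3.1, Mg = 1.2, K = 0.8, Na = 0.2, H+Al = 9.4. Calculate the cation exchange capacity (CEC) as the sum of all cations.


Step 1: CEC = Ca + Mg + K + Na + (H+Al)
Step 2: CEC = 3.1 + 1.2 + 0.8 + 0.2 + 9.4
Step 3: CEC = 14.7 cmol/kg

14.7


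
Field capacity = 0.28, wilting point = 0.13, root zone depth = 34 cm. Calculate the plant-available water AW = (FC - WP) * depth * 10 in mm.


Step 1: Available water = (FC - WP) * depth * 10
Step 2: AW = (0.28 - 0.13) * 34 * 10
Step 3: AW = 0.15 * 34 * 10
Step 4: AW = 51.0 mm

51.0


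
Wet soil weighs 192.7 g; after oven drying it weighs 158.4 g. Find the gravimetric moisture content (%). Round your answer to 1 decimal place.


Step 1: Water mass = wet - dry = 192.7 - 158.4 = 34.3 g
Step 2: w = 100 * water mass / dry mass
Step 3: w = 100 * 34.3 / 158.4 = 21.7%

21.7


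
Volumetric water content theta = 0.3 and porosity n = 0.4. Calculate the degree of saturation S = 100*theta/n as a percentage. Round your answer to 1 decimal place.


Step 1: S = 100 * theta_v / n
Step 2: S = 100 * 0.3 / 0.4
Step 3: S = 75.0%

75.0


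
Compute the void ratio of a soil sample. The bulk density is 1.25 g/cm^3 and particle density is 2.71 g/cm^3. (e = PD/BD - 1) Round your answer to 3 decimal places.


Step 1: e = PD / BD - 1
Step 2: e = 2.71 / 1.25 - 1
Step 3: e = 2.168 - 1
Step 4: e = 1.168

1.168


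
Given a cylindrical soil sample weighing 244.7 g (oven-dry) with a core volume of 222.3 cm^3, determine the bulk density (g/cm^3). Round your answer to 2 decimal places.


Step 1: Identify the formula: BD = dry mass / volume
Step 2: Substitute values: BD = 244.7 / 222.3
Step 3: BD = 1.1 g/cm^3

1.1


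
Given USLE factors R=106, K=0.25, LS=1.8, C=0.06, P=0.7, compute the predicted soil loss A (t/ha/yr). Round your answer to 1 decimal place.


Step 1: A = R * K * LS * C * P
Step 2: R * K = 106 * 0.25 = 26.5
Step 3: (R*K) * LS = 26.5 * 1.8 = 47.7
Step 4: * C * P = 47.7 * 0.06 * 0.7 = 2.0
Step 5: A = 2.0 t/(ha*yr)

2.0


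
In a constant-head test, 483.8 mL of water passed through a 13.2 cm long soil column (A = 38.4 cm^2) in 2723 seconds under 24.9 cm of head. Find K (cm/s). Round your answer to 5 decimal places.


Step 1: K = Q * L / (A * t * h)
Step 2: Numerator = 483.8 * 13.2 = 6386.16
Step 3: Denominator = 38.4 * 2723 * 24.9 = 2603623.68
Step 4: K = 6386.16 / 2603623.68 = 0.00245 cm/s

0.00245


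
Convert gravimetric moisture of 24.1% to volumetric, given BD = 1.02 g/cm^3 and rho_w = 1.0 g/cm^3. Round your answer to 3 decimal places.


Step 1: theta = (w / 100) * BD / rho_w
Step 2: theta = (24.1 / 100) * 1.02 / 1.0
Step 3: theta = 0.241 * 1.02
Step 4: theta = 0.246

0.246


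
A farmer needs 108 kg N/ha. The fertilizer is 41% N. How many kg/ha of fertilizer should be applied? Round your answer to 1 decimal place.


Step 1: Fertilizer rate = target N / (N content / 100)
Step 2: Rate = 108 / (41 / 100)
Step 3: Rate = 108 / 0.41
Step 4: Rate = 263.4 kg/ha

263.4


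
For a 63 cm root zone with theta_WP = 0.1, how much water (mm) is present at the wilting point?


Step 1: Water (mm) = theta_WP * depth * 10
Step 2: Water = 0.1 * 63 * 10
Step 3: Water = 63.0 mm

63.0


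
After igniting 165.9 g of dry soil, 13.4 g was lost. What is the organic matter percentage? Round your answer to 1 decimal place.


Step 1: OM% = 100 * LOI / sample mass
Step 2: OM = 100 * 13.4 / 165.9
Step 3: OM = 8.1%

8.1


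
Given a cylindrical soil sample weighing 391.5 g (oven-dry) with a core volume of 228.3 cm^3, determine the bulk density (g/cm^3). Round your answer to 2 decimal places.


Step 1: Identify the formula: BD = dry mass / volume
Step 2: Substitute values: BD = 391.5 / 228.3
Step 3: BD = 1.71 g/cm^3

1.71


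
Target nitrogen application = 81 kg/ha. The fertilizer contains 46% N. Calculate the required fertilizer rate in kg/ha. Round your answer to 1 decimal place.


Step 1: Fertilizer rate = target N / (N content / 100)
Step 2: Rate = 81 / (46 / 100)
Step 3: Rate = 81 / 0.46
Step 4: Rate = 176.1 kg/ha

176.1


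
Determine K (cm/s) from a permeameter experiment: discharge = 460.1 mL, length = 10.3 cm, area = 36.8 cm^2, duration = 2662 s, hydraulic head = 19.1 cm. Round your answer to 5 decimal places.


Step 1: K = Q * L / (A * t * h)
Step 2: Numerator = 460.1 * 10.3 = 4739.03
Step 3: Denominator = 36.8 * 2662 * 19.1 = 1871066.56
Step 4: K = 4739.03 / 1871066.56 = 0.00253 cm/s

0.00253


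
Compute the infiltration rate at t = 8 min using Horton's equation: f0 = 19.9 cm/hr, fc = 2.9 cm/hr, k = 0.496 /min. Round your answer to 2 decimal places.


Step 1: f = fc + (f0 - fc) * exp(-k * t)
Step 2: exp(-0.496 * 8) = 0.018911
Step 3: f = 2.9 + (19.9 - 2.9) * 0.018911
Step 4: f = 2.9 + 17.0 * 0.018911
Step 5: f = 3.22 cm/hr

3.22


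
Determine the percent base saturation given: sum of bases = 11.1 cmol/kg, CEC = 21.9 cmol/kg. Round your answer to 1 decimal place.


Step 1: BS = 100 * (sum of bases) / CEC
Step 2: BS = 100 * 11.1 / 21.9
Step 3: BS = 50.7%

50.7


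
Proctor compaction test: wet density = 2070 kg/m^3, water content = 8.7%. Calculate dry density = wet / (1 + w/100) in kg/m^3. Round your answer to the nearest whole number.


Step 1: Dry density = wet density / (1 + w/100)
Step 2: Dry density = 2070 / (1 + 8.7/100)
Step 3: Dry density = 2070 / 1.087
Step 4: Dry density = 1904 kg/m^3

1904


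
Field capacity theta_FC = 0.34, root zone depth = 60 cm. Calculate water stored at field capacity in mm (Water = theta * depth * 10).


Step 1: Water (mm) = theta_FC * depth (cm) * 10
Step 2: Water = 0.34 * 60 * 10
Step 3: Water = 204.0 mm

204.0


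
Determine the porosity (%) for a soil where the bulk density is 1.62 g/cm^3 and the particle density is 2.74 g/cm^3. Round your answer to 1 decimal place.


Step 1: Formula: n = 100 * (1 - BD / PD)
Step 2: n = 100 * (1 - 1.62 / 2.74)
Step 3: n = 100 * (1 - 0.59124)
Step 4: n = 40.9%

40.9


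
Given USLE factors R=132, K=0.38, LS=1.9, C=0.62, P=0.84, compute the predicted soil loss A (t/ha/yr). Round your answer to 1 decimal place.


Step 1: A = R * K * LS * C * P
Step 2: R * K = 132 * 0.38 = 50.16
Step 3: (R*K) * LS = 50.16 * 1.9 = 95.304
Step 4: * C * P = 95.304 * 0.62 * 0.84 = 49.6
Step 5: A = 49.6 t/(ha*yr)

49.6


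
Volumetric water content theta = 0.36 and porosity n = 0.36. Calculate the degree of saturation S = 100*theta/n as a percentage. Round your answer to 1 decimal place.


Step 1: S = 100 * theta_v / n
Step 2: S = 100 * 0.36 / 0.36
Step 3: S = 100.0%

100.0


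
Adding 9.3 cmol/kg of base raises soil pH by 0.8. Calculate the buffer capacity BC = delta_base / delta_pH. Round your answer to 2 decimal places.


Step 1: BC = change in base / change in pH
Step 2: BC = 9.3 / 0.8
Step 3: BC = 11.63 cmol/(kg*pH unit)

11.63


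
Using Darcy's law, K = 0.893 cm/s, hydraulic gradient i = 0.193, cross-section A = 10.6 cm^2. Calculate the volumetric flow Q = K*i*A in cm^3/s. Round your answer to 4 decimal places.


Step 1: Apply Darcy's law: Q = K * i * A
Step 2: Q = 0.893 * 0.193 * 10.6
Step 3: Q = 1.8269 cm^3/s

1.8269


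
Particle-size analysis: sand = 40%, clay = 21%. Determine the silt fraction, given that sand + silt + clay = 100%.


Step 1: sand + silt + clay = 100%
Step 2: silt = 100 - sand - clay
Step 3: silt = 100 - 40 - 21
Step 4: silt = 39%

39


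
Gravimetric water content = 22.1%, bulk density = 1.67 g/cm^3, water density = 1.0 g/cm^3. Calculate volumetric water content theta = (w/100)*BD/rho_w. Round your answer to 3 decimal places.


Step 1: theta = (w / 100) * BD / rho_w
Step 2: theta = (22.1 / 100) * 1.67 / 1.0
Step 3: theta = 0.221 * 1.67
Step 4: theta = 0.369

0.369


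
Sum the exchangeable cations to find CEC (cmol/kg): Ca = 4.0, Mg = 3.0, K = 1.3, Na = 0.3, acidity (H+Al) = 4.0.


Step 1: CEC = Ca + Mg + K + Na + (H+Al)
Step 2: CEC = 4.0 + 3.0 + 1.3 + 0.3 + 4.0
Step 3: CEC = 12.6 cmol/kg

12.6


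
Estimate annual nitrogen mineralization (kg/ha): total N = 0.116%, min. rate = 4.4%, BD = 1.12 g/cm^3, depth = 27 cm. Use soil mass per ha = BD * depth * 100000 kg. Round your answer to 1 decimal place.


Step 1: Soil mass per ha = BD * depth * 100000 = 1.12 * 27 * 100000 = 3024000 kg
Step 2: Total N pool = soil mass * N%/100 = 3024000 * 0.116/100 = 3507.84 kg/ha
Step 3: N mineralized = N pool * rate%/100 = 3507.84 * 4.4/100 = 154.3 kg/ha/yr

154.3


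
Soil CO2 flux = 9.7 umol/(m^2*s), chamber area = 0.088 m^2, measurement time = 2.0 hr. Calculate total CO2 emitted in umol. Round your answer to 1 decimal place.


Step 1: Convert time to seconds: 2.0 hr * 3600 = 7200.0 s
Step 2: Total = flux * area * time_s
Step 3: Total = 9.7 * 0.088 * 7200.0
Step 4: Total = 6145.9 umol

6145.9


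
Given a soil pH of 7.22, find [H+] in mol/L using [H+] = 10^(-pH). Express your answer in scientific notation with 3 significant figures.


Step 1: [H+] = 10^(-pH)
Step 2: [H+] = 10^(-7.22)
Step 3: [H+] = 6.03e-08 mol/L

6.03e-08


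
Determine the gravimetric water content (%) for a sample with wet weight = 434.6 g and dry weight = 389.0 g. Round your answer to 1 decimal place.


Step 1: Water mass = wet - dry = 434.6 - 389.0 = 45.6 g
Step 2: w = 100 * water mass / dry mass
Step 3: w = 100 * 45.6 / 389.0 = 11.7%

11.7


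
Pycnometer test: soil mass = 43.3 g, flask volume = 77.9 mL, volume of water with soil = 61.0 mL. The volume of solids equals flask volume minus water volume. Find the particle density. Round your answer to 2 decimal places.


Step 1: Volume of solids = flask volume - water volume with soil
Step 2: V_solids = 77.9 - 61.0 = 16.9 mL
Step 3: Particle density = mass / V_solids = 43.3 / 16.9 = 2.56 g/cm^3

2.56


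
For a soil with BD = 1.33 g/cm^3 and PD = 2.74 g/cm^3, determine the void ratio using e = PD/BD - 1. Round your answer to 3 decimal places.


Step 1: e = PD / BD - 1
Step 2: e = 2.74 / 1.33 - 1
Step 3: e = 2.06015 - 1
Step 4: e = 1.06

1.06


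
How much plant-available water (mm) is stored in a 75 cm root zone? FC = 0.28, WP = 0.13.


Step 1: Available water = (FC - WP) * depth * 10
Step 2: AW = (0.28 - 0.13) * 75 * 10
Step 3: AW = 0.15 * 75 * 10
Step 4: AW = 112.5 mm

112.5


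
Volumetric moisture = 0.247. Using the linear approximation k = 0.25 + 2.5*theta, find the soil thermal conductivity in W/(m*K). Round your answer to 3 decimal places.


Step 1: k = 0.25 + 2.5 * theta
Step 2: k = 0.25 + 2.5 * 0.247
Step 3: k = 0.25 + 0.618
Step 4: k = 0.868 W/(m*K)

0.868


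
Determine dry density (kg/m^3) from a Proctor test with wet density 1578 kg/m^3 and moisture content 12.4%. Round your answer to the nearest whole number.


Step 1: Dry density = wet density / (1 + w/100)
Step 2: Dry density = 1578 / (1 + 12.4/100)
Step 3: Dry density = 1578 / 1.124
Step 4: Dry density = 1404 kg/m^3

1404


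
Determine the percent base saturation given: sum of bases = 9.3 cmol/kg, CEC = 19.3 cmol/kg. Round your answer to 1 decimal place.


Step 1: BS = 100 * (sum of bases) / CEC
Step 2: BS = 100 * 9.3 / 19.3
Step 3: BS = 48.2%

48.2


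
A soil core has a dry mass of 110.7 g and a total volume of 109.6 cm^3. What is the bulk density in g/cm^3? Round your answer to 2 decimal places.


Step 1: Identify the formula: BD = dry mass / volume
Step 2: Substitute values: BD = 110.7 / 109.6
Step 3: BD = 1.01 g/cm^3

1.01


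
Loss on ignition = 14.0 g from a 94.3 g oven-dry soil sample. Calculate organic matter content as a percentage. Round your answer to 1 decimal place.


Step 1: OM% = 100 * LOI / sample mass
Step 2: OM = 100 * 14.0 / 94.3
Step 3: OM = 14.8%

14.8


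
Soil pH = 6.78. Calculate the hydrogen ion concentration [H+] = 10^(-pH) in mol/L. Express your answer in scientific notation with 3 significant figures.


Step 1: [H+] = 10^(-pH)
Step 2: [H+] = 10^(-6.78)
Step 3: [H+] = 1.66e-07 mol/L

1.66e-07


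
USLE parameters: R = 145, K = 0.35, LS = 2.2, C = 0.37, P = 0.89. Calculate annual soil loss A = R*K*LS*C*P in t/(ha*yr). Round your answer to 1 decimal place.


Step 1: A = R * K * LS * C * P
Step 2: R * K = 145 * 0.35 = 50.75
Step 3: (R*K) * LS = 50.75 * 2.2 = 111.65
Step 4: * C * P = 111.65 * 0.37 * 0.89 = 36.8
Step 5: A = 36.8 t/(ha*yr)

36.8


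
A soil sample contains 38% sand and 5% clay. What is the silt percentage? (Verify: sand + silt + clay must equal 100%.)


Step 1: sand + silt + clay = 100%
Step 2: silt = 100 - sand - clay
Step 3: silt = 100 - 38 - 5
Step 4: silt = 57%

57


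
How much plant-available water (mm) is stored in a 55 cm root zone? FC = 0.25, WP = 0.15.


Step 1: Available water = (FC - WP) * depth * 10
Step 2: AW = (0.25 - 0.15) * 55 * 10
Step 3: AW = 0.1 * 55 * 10
Step 4: AW = 55.0 mm

55.0


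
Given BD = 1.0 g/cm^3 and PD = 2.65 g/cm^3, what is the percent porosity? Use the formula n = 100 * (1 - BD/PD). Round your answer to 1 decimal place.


Step 1: Formula: n = 100 * (1 - BD / PD)
Step 2: n = 100 * (1 - 1.0 / 2.65)
Step 3: n = 100 * (1 - 0.37736)
Step 4: n = 62.3%

62.3


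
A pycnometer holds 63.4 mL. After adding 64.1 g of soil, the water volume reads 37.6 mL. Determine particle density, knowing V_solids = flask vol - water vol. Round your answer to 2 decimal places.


Step 1: Volume of solids = flask volume - water volume with soil
Step 2: V_solids = 63.4 - 37.6 = 25.8 mL
Step 3: Particle density = mass / V_solids = 64.1 / 25.8 = 2.48 g/cm^3

2.48


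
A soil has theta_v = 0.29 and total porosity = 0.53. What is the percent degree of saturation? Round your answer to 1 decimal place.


Step 1: S = 100 * theta_v / n
Step 2: S = 100 * 0.29 / 0.53
Step 3: S = 54.7%

54.7


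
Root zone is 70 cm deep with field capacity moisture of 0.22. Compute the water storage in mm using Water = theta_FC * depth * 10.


Step 1: Water (mm) = theta_FC * depth (cm) * 10
Step 2: Water = 0.22 * 70 * 10
Step 3: Water = 154.0 mm

154.0


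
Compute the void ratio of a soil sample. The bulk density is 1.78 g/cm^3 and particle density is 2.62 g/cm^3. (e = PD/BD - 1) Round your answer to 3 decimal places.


Step 1: e = PD / BD - 1
Step 2: e = 2.62 / 1.78 - 1
Step 3: e = 1.47191 - 1
Step 4: e = 0.472

0.472


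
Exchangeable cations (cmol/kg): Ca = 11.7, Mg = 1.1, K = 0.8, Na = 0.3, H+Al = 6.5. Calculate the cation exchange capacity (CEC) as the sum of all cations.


Step 1: CEC = Ca + Mg + K + Na + (H+Al)
Step 2: CEC = 11.7 + 1.1 + 0.8 + 0.3 + 6.5
Step 3: CEC = 20.4 cmol/kg

20.4


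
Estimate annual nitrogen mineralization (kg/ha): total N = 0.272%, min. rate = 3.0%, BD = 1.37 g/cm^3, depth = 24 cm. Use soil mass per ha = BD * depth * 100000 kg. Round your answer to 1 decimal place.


Step 1: Soil mass per ha = BD * depth * 100000 = 1.37 * 24 * 100000 = 3288000 kg
Step 2: Total N pool = soil mass * N%/100 = 3288000 * 0.272/100 = 8943.36 kg/ha
Step 3: N mineralized = N pool * rate%/100 = 8943.36 * 3.0/100 = 268.3 kg/ha/yr

268.3


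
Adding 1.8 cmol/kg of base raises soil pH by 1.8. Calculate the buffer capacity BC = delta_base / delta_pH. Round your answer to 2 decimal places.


Step 1: BC = change in base / change in pH
Step 2: BC = 1.8 / 1.8
Step 3: BC = 1.0 cmol/(kg*pH unit)

1.0


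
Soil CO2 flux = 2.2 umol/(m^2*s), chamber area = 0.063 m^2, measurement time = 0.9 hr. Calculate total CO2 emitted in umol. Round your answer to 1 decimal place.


Step 1: Convert time to seconds: 0.9 hr * 3600 = 3240.0 s
Step 2: Total = flux * area * time_s
Step 3: Total = 2.2 * 0.063 * 3240.0
Step 4: Total = 449.1 umol

449.1


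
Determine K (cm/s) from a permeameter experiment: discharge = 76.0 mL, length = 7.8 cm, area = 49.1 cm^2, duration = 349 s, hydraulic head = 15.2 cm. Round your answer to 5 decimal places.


Step 1: K = Q * L / (A * t * h)
Step 2: Numerator = 76.0 * 7.8 = 592.8
Step 3: Denominator = 49.1 * 349 * 15.2 = 260465.68
Step 4: K = 592.8 / 260465.68 = 0.00228 cm/s

0.00228


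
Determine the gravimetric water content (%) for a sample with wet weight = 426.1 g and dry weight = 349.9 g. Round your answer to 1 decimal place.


Step 1: Water mass = wet - dry = 426.1 - 349.9 = 76.2 g
Step 2: w = 100 * water mass / dry mass
Step 3: w = 100 * 76.2 / 349.9 = 21.8%

21.8


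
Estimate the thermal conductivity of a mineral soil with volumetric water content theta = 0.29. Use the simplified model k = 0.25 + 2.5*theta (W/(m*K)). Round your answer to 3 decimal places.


Step 1: k = 0.25 + 2.5 * theta
Step 2: k = 0.25 + 2.5 * 0.29
Step 3: k = 0.25 + 0.725
Step 4: k = 0.975 W/(m*K)

0.975


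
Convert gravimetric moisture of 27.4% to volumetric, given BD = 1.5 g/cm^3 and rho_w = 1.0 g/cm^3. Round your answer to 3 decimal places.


Step 1: theta = (w / 100) * BD / rho_w
Step 2: theta = (27.4 / 100) * 1.5 / 1.0
Step 3: theta = 0.274 * 1.5
Step 4: theta = 0.411

0.411


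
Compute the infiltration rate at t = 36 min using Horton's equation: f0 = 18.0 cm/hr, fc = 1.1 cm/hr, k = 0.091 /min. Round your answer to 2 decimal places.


Step 1: f = fc + (f0 - fc) * exp(-k * t)
Step 2: exp(-0.091 * 36) = 0.037779
Step 3: f = 1.1 + (18.0 - 1.1) * 0.037779
Step 4: f = 1.1 + 16.9 * 0.037779
Step 5: f = 1.74 cm/hr

1.74


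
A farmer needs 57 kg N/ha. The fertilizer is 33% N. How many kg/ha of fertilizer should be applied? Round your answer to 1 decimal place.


Step 1: Fertilizer rate = target N / (N content / 100)
Step 2: Rate = 57 / (33 / 100)
Step 3: Rate = 57 / 0.33
Step 4: Rate = 172.7 kg/ha

172.7


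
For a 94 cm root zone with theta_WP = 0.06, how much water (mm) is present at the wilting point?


Step 1: Water (mm) = theta_WP * depth * 10
Step 2: Water = 0.06 * 94 * 10
Step 3: Water = 56.4 mm

56.4


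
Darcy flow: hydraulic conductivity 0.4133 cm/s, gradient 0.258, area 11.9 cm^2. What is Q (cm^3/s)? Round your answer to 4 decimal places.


Step 1: Apply Darcy's law: Q = K * i * A
Step 2: Q = 0.4133 * 0.258 * 11.9
Step 3: Q = 1.2689 cm^3/s

1.2689


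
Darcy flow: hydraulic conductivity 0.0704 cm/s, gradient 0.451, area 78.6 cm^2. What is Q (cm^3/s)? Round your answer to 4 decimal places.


Step 1: Apply Darcy's law: Q = K * i * A
Step 2: Q = 0.0704 * 0.451 * 78.6
Step 3: Q = 2.4956 cm^3/s

2.4956


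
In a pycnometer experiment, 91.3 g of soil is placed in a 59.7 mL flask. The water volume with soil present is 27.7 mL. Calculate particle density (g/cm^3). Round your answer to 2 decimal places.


Step 1: Volume of solids = flask volume - water volume with soil
Step 2: V_solids = 59.7 - 27.7 = 32.0 mL
Step 3: Particle density = mass / V_solids = 91.3 / 32.0 = 2.85 g/cm^3

2.85


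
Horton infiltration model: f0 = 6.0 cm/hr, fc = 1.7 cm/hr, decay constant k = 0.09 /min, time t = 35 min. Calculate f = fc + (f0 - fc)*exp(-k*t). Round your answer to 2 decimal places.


Step 1: f = fc + (f0 - fc) * exp(-k * t)
Step 2: exp(-0.09 * 35) = 0.042852
Step 3: f = 1.7 + (6.0 - 1.7) * 0.042852
Step 4: f = 1.7 + 4.3 * 0.042852
Step 5: f = 1.88 cm/hr

1.88


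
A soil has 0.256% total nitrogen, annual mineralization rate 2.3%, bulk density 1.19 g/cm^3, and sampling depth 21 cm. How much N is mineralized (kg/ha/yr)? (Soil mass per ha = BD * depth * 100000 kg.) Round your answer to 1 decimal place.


Step 1: Soil mass per ha = BD * depth * 100000 = 1.19 * 21 * 100000 = 2499000 kg
Step 2: Total N pool = soil mass * N%/100 = 2499000 * 0.256/100 = 6397.44 kg/ha
Step 3: N mineralized = N pool * rate%/100 = 6397.44 * 2.3/100 = 147.1 kg/ha/yr

147.1


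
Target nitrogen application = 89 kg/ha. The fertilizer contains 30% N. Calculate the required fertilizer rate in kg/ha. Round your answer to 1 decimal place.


Step 1: Fertilizer rate = target N / (N content / 100)
Step 2: Rate = 89 / (30 / 100)
Step 3: Rate = 89 / 0.3
Step 4: Rate = 296.7 kg/ha

296.7


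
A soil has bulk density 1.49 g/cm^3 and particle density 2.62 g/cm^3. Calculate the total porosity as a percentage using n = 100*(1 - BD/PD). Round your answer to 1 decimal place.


Step 1: Formula: n = 100 * (1 - BD / PD)
Step 2: n = 100 * (1 - 1.49 / 2.62)
Step 3: n = 100 * (1 - 0.5687)
Step 4: n = 43.1%

43.1


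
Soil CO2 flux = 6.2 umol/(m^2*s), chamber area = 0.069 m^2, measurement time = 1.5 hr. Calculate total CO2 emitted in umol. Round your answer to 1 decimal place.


Step 1: Convert time to seconds: 1.5 hr * 3600 = 5400.0 s
Step 2: Total = flux * area * time_s
Step 3: Total = 6.2 * 0.069 * 5400.0
Step 4: Total = 2310.1 umol

2310.1


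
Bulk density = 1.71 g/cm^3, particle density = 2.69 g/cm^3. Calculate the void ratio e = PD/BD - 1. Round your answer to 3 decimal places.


Step 1: e = PD / BD - 1
Step 2: e = 2.69 / 1.71 - 1
Step 3: e = 1.5731 - 1
Step 4: e = 0.573

0.573


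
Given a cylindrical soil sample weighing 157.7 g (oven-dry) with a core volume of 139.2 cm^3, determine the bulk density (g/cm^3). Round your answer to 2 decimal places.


Step 1: Identify the formula: BD = dry mass / volume
Step 2: Substitute values: BD = 157.7 / 139.2
Step 3: BD = 1.13 g/cm^3

1.13


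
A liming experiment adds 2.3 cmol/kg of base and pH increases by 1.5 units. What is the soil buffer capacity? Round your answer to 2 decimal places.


Step 1: BC = change in base / change in pH
Step 2: BC = 2.3 / 1.5
Step 3: BC = 1.53 cmol/(kg*pH unit)

1.53


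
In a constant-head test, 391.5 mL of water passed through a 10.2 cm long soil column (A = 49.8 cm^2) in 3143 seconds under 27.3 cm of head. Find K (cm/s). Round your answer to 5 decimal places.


Step 1: K = Q * L / (A * t * h)
Step 2: Numerator = 391.5 * 10.2 = 3993.3
Step 3: Denominator = 49.8 * 3143 * 27.3 = 4273034.22
Step 4: K = 3993.3 / 4273034.22 = 0.00093 cm/s

0.00093


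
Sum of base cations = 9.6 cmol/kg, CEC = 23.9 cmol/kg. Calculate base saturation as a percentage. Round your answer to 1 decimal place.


Step 1: BS = 100 * (sum of bases) / CEC
Step 2: BS = 100 * 9.6 / 23.9
Step 3: BS = 40.2%

40.2


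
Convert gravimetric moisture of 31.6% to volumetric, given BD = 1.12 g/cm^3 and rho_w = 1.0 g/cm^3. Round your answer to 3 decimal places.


Step 1: theta = (w / 100) * BD / rho_w
Step 2: theta = (31.6 / 100) * 1.12 / 1.0
Step 3: theta = 0.316 * 1.12
Step 4: theta = 0.354

0.354


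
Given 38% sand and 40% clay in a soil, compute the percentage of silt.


Step 1: sand + silt + clay = 100%
Step 2: silt = 100 - sand - clay
Step 3: silt = 100 - 38 - 40
Step 4: silt = 22%

22


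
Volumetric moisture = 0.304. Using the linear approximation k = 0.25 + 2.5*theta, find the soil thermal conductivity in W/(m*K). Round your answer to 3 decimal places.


Step 1: k = 0.25 + 2.5 * theta
Step 2: k = 0.25 + 2.5 * 0.304
Step 3: k = 0.25 + 0.76
Step 4: k = 1.01 W/(m*K)

1.01


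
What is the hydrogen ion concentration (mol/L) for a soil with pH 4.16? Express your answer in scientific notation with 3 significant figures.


Step 1: [H+] = 10^(-pH)
Step 2: [H+] = 10^(-4.16)
Step 3: [H+] = 6.92e-05 mol/L

6.92e-05


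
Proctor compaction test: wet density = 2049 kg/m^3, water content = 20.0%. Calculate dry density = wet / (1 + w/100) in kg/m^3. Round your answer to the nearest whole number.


Step 1: Dry density = wet density / (1 + w/100)
Step 2: Dry density = 2049 / (1 + 20.0/100)
Step 3: Dry density = 2049 / 1.2
Step 4: Dry density = 1708 kg/m^3

1708


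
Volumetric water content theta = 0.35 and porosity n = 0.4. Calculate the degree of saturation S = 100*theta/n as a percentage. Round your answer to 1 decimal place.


Step 1: S = 100 * theta_v / n
Step 2: S = 100 * 0.35 / 0.4
Step 3: S = 87.5%

87.5


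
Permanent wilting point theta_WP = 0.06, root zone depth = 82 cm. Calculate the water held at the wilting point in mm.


Step 1: Water (mm) = theta_WP * depth * 10
Step 2: Water = 0.06 * 82 * 10
Step 3: Water = 49.2 mm

49.2


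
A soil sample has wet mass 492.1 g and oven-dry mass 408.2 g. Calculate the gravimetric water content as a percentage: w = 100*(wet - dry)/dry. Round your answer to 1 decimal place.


Step 1: Water mass = wet - dry = 492.1 - 408.2 = 83.9 g
Step 2: w = 100 * water mass / dry mass
Step 3: w = 100 * 83.9 / 408.2 = 20.6%

20.6


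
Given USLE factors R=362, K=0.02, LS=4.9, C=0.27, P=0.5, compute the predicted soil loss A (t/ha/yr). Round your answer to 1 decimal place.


Step 1: A = R * K * LS * C * P
Step 2: R * K = 362 * 0.02 = 7.24
Step 3: (R*K) * LS = 7.24 * 4.9 = 35.476
Step 4: * C * P = 35.476 * 0.27 * 0.5 = 4.8
Step 5: A = 4.8 t/(ha*yr)

4.8


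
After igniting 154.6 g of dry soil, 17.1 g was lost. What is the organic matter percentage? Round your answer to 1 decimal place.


Step 1: OM% = 100 * LOI / sample mass
Step 2: OM = 100 * 17.1 / 154.6
Step 3: OM = 11.1%

11.1


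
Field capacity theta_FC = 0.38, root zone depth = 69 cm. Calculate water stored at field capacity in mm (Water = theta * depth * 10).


Step 1: Water (mm) = theta_FC * depth (cm) * 10
Step 2: Water = 0.38 * 69 * 10
Step 3: Water = 262.2 mm

262.2


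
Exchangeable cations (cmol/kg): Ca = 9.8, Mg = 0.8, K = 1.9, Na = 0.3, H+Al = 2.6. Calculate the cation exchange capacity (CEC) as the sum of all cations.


Step 1: CEC = Ca + Mg + K + Na + (H+Al)
Step 2: CEC = 9.8 + 0.8 + 1.9 + 0.3 + 2.6
Step 3: CEC = 15.4 cmol/kg

15.4


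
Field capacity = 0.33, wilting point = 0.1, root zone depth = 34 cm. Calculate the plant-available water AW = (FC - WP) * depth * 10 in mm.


Step 1: Available water = (FC - WP) * depth * 10
Step 2: AW = (0.33 - 0.1) * 34 * 10
Step 3: AW = 0.23 * 34 * 10
Step 4: AW = 78.2 mm

78.2


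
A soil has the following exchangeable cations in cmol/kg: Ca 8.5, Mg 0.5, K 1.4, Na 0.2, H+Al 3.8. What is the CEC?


Step 1: CEC = Ca + Mg + K + Na + (H+Al)
Step 2: CEC = 8.5 + 0.5 + 1.4 + 0.2 + 3.8
Step 3: CEC = 14.4 cmol/kg

14.4


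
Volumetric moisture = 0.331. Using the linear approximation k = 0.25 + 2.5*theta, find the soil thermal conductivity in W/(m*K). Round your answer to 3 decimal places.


Step 1: k = 0.25 + 2.5 * theta
Step 2: k = 0.25 + 2.5 * 0.331
Step 3: k = 0.25 + 0.828
Step 4: k = 1.078 W/(m*K)

1.078


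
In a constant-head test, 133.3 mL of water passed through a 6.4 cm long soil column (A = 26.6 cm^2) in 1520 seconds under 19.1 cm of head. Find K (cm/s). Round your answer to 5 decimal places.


Step 1: K = Q * L / (A * t * h)
Step 2: Numerator = 133.3 * 6.4 = 853.12
Step 3: Denominator = 26.6 * 1520 * 19.1 = 772251.2
Step 4: K = 853.12 / 772251.2 = 0.0011 cm/s

0.0011


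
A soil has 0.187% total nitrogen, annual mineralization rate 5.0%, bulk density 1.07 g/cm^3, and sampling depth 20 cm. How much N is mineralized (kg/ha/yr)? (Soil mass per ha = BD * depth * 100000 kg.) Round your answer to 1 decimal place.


Step 1: Soil mass per ha = BD * depth * 100000 = 1.07 * 20 * 100000 = 2140000 kg
Step 2: Total N pool = soil mass * N%/100 = 2140000 * 0.187/100 = 4001.8 kg/ha
Step 3: N mineralized = N pool * rate%/100 = 4001.8 * 5.0/100 = 200.1 kg/ha/yr

200.1


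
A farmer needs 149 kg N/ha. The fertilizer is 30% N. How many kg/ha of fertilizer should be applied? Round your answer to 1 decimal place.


Step 1: Fertilizer rate = target N / (N content / 100)
Step 2: Rate = 149 / (30 / 100)
Step 3: Rate = 149 / 0.3
Step 4: Rate = 496.7 kg/ha

496.7


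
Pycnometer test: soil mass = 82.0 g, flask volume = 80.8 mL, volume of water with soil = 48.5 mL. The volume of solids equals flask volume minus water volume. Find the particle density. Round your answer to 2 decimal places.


Step 1: Volume of solids = flask volume - water volume with soil
Step 2: V_solids = 80.8 - 48.5 = 32.3 mL
Step 3: Particle density = mass / V_solids = 82.0 / 32.3 = 2.54 g/cm^3

2.54


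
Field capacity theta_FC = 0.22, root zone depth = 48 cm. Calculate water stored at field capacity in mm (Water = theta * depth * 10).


Step 1: Water (mm) = theta_FC * depth (cm) * 10
Step 2: Water = 0.22 * 48 * 10
Step 3: Water = 105.6 mm

105.6


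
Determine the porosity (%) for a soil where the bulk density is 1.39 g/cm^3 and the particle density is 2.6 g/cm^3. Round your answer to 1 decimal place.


Step 1: Formula: n = 100 * (1 - BD / PD)
Step 2: n = 100 * (1 - 1.39 / 2.6)
Step 3: n = 100 * (1 - 0.53462)
Step 4: n = 46.5%

46.5


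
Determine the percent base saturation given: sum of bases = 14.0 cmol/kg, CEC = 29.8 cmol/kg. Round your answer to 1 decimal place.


Step 1: BS = 100 * (sum of bases) / CEC
Step 2: BS = 100 * 14.0 / 29.8
Step 3: BS = 47.0%

47.0


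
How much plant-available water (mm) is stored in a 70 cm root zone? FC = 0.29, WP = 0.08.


Step 1: Available water = (FC - WP) * depth * 10
Step 2: AW = (0.29 - 0.08) * 70 * 10
Step 3: AW = 0.21 * 70 * 10
Step 4: AW = 147.0 mm

147.0


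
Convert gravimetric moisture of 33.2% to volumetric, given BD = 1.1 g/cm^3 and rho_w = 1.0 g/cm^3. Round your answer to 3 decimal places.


Step 1: theta = (w / 100) * BD / rho_w
Step 2: theta = (33.2 / 100) * 1.1 / 1.0
Step 3: theta = 0.332 * 1.1
Step 4: theta = 0.365

0.365


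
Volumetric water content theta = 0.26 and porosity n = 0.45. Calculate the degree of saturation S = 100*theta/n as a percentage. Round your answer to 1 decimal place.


Step 1: S = 100 * theta_v / n
Step 2: S = 100 * 0.26 / 0.45
Step 3: S = 57.8%

57.8


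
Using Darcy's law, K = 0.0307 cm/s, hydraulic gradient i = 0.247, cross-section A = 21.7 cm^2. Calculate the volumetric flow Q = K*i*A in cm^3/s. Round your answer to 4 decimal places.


Step 1: Apply Darcy's law: Q = K * i * A
Step 2: Q = 0.0307 * 0.247 * 21.7
Step 3: Q = 0.1645 cm^3/s

0.1645


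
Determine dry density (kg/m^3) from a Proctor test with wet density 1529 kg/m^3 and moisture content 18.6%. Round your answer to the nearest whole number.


Step 1: Dry density = wet density / (1 + w/100)
Step 2: Dry density = 1529 / (1 + 18.6/100)
Step 3: Dry density = 1529 / 1.186
Step 4: Dry density = 1289 kg/m^3

1289


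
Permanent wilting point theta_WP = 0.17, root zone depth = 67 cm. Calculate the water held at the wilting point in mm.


Step 1: Water (mm) = theta_WP * depth * 10
Step 2: Water = 0.17 * 67 * 10
Step 3: Water = 113.9 mm

113.9


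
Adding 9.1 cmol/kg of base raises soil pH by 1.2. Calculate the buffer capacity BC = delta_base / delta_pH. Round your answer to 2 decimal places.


Step 1: BC = change in base / change in pH
Step 2: BC = 9.1 / 1.2
Step 3: BC = 7.58 cmol/(kg*pH unit)

7.58


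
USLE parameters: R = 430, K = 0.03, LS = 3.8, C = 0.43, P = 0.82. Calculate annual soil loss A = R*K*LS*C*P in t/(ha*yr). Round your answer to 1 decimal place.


Step 1: A = R * K * LS * C * P
Step 2: R * K = 430 * 0.03 = 12.9
Step 3: (R*K) * LS = 12.9 * 3.8 = 49.02
Step 4: * C * P = 49.02 * 0.43 * 0.82 = 17.3
Step 5: A = 17.3 t/(ha*yr)

17.3


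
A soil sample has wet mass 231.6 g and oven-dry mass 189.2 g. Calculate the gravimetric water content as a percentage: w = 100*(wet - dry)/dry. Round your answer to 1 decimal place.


Step 1: Water mass = wet - dry = 231.6 - 189.2 = 42.4 g
Step 2: w = 100 * water mass / dry mass
Step 3: w = 100 * 42.4 / 189.2 = 22.4%

22.4


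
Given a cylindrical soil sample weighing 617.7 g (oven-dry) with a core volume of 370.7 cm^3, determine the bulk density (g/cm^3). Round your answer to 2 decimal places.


Step 1: Identify the formula: BD = dry mass / volume
Step 2: Substitute values: BD = 617.7 / 370.7
Step 3: BD = 1.67 g/cm^3

1.67


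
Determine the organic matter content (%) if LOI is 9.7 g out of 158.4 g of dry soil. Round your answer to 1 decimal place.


Step 1: OM% = 100 * LOI / sample mass
Step 2: OM = 100 * 9.7 / 158.4
Step 3: OM = 6.1%

6.1


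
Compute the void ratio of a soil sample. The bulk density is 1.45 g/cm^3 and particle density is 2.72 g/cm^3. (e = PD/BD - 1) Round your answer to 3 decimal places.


Step 1: e = PD / BD - 1
Step 2: e = 2.72 / 1.45 - 1
Step 3: e = 1.87586 - 1
Step 4: e = 0.876

0.876


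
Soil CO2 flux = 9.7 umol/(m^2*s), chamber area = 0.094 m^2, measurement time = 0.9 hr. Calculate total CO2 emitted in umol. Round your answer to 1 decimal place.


Step 1: Convert time to seconds: 0.9 hr * 3600 = 3240.0 s
Step 2: Total = flux * area * time_s
Step 3: Total = 9.7 * 0.094 * 3240.0
Step 4: Total = 2954.2 umol

2954.2


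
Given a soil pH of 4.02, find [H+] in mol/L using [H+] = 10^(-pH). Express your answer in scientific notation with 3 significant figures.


Step 1: [H+] = 10^(-pH)
Step 2: [H+] = 10^(-4.02)
Step 3: [H+] = 9.55e-05 mol/L

9.55e-05


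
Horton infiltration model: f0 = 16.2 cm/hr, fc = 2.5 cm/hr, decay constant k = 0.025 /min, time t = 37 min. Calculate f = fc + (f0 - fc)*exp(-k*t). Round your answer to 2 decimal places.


Step 1: f = fc + (f0 - fc) * exp(-k * t)
Step 2: exp(-0.025 * 37) = 0.396531
Step 3: f = 2.5 + (16.2 - 2.5) * 0.396531
Step 4: f = 2.5 + 13.7 * 0.396531
Step 5: f = 7.93 cm/hr

7.93


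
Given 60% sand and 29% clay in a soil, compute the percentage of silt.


Step 1: sand + silt + clay = 100%
Step 2: silt = 100 - sand - clay
Step 3: silt = 100 - 60 - 29
Step 4: silt = 11%

11


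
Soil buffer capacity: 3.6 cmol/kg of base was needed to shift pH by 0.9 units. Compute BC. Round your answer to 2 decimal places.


Step 1: BC = change in base / change in pH
Step 2: BC = 3.6 / 0.9
Step 3: BC = 4.0 cmol/(kg*pH unit)

4.0


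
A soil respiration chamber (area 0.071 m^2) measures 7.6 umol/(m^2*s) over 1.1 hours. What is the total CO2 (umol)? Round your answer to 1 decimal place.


Step 1: Convert time to seconds: 1.1 hr * 3600 = 3960.0 s
Step 2: Total = flux * area * time_s
Step 3: Total = 7.6 * 0.071 * 3960.0
Step 4: Total = 2136.8 umol

2136.8


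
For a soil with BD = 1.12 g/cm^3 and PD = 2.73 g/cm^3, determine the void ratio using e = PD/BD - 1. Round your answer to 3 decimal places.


Step 1: e = PD / BD - 1
Step 2: e = 2.73 / 1.12 - 1
Step 3: e = 2.4375 - 1
Step 4: e = 1.438

1.438


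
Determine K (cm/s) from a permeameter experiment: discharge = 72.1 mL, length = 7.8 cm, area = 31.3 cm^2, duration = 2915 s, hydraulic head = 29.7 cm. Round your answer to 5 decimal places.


Step 1: K = Q * L / (A * t * h)
Step 2: Numerator = 72.1 * 7.8 = 562.38
Step 3: Denominator = 31.3 * 2915 * 29.7 = 2709813.15
Step 4: K = 562.38 / 2709813.15 = 0.00021 cm/s

0.00021


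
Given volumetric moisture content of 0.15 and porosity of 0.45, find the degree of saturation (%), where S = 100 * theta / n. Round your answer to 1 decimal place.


Step 1: S = 100 * theta_v / n
Step 2: S = 100 * 0.15 / 0.45
Step 3: S = 33.3%

33.3


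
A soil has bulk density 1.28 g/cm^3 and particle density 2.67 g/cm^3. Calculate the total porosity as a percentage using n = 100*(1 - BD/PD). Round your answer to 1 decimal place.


Step 1: Formula: n = 100 * (1 - BD / PD)
Step 2: n = 100 * (1 - 1.28 / 2.67)
Step 3: n = 100 * (1 - 0.4794)
Step 4: n = 52.1%

52.1


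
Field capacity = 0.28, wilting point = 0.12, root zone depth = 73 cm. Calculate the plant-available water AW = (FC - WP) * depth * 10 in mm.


Step 1: Available water = (FC - WP) * depth * 10
Step 2: AW = (0.28 - 0.12) * 73 * 10
Step 3: AW = 0.16 * 73 * 10
Step 4: AW = 116.8 mm

116.8


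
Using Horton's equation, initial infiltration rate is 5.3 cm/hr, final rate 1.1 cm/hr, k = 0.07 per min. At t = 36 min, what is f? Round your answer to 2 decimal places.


Step 1: f = fc + (f0 - fc) * exp(-k * t)
Step 2: exp(-0.07 * 36) = 0.08046
Step 3: f = 1.1 + (5.3 - 1.1) * 0.08046
Step 4: f = 1.1 + 4.2 * 0.08046
Step 5: f = 1.44 cm/hr

1.44


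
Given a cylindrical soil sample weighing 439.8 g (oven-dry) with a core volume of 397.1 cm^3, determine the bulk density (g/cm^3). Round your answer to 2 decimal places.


Step 1: Identify the formula: BD = dry mass / volume
Step 2: Substitute values: BD = 439.8 / 397.1
Step 3: BD = 1.11 g/cm^3

1.11


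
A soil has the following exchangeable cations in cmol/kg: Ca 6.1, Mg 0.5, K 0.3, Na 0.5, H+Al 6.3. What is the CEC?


Step 1: CEC = Ca + Mg + K + Na + (H+Al)
Step 2: CEC = 6.1 + 0.5 + 0.3 + 0.5 + 6.3
Step 3: CEC = 13.7 cmol/kg

13.7


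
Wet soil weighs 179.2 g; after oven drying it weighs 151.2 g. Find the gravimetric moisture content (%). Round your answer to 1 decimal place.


Step 1: Water mass = wet - dry = 179.2 - 151.2 = 28.0 g
Step 2: w = 100 * water mass / dry mass
Step 3: w = 100 * 28.0 / 151.2 = 18.5%

18.5


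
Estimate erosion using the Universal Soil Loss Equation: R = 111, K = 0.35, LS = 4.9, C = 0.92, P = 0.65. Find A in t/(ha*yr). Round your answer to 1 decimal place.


Step 1: A = R * K * LS * C * P
Step 2: R * K = 111 * 0.35 = 38.85
Step 3: (R*K) * LS = 38.85 * 4.9 = 190.365
Step 4: * C * P = 190.365 * 0.92 * 0.65 = 113.8
Step 5: A = 113.8 t/(ha*yr)

113.8


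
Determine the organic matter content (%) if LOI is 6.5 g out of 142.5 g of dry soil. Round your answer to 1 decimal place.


Step 1: OM% = 100 * LOI / sample mass
Step 2: OM = 100 * 6.5 / 142.5
Step 3: OM = 4.6%

4.6


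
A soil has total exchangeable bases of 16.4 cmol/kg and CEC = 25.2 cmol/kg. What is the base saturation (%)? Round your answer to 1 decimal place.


Step 1: BS = 100 * (sum of bases) / CEC
Step 2: BS = 100 * 16.4 / 25.2
Step 3: BS = 65.1%

65.1


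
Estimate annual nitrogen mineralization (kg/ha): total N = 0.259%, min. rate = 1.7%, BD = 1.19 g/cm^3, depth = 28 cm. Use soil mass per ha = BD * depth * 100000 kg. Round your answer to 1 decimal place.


Step 1: Soil mass per ha = BD * depth * 100000 = 1.19 * 28 * 100000 = 3332000 kg
Step 2: Total N pool = soil mass * N%/100 = 3332000 * 0.259/100 = 8629.88 kg/ha
Step 3: N mineralized = N pool * rate%/100 = 8629.88 * 1.7/100 = 146.7 kg/ha/yr

146.7


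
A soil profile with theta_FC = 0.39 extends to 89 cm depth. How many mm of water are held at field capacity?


Step 1: Water (mm) = theta_FC * depth (cm) * 10
Step 2: Water = 0.39 * 89 * 10
Step 3: Water = 347.1 mm

347.1


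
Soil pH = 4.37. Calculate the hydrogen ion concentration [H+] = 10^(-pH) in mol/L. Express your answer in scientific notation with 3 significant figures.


Step 1: [H+] = 10^(-pH)
Step 2: [H+] = 10^(-4.37)
Step 3: [H+] = 4.27e-05 mol/L

4.27e-05
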